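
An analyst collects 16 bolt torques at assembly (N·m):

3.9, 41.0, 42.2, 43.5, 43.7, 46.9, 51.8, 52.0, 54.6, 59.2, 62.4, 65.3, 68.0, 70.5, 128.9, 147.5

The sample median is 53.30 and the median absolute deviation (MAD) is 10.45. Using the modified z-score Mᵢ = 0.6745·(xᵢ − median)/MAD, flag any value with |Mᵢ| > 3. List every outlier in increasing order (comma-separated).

|Mᵢ| > 3 ⇔ |xᵢ − 53.30| > 3·10.45/0.6745 = 46.48.
So outliers lie outside [6.82, 99.78].
3.9: M = -3.19 → outlier.
128.9: M = 4.88 → outlier.
147.5: M = 6.08 → outlier.

3.9, 128.9, 147.5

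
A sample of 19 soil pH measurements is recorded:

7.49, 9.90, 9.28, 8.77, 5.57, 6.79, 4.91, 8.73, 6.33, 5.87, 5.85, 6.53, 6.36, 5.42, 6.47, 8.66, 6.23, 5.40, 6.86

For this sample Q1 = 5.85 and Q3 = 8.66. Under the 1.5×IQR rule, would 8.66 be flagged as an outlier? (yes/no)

IQR = Q3 − Q1 = 8.66 − 5.85 = 2.81.
Lower fence = Q1 − 1.5·IQR = 5.85 − 4.215 = 1.635.
Upper fence = Q3 + 1.5·IQR = 8.66 + 4.215 = 12.875.
8.66 lies within [1.635, 12.875].

no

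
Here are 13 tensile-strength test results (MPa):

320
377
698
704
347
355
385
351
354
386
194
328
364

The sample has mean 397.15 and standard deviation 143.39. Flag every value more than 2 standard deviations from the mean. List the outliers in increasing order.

698, 704

Cutoffs at x̄ ± 2s: 397.15 ± 2·143.39 = [110.37, 683.93].
698: z = 2.10, |z| > 2 → outlier.
704: z = 2.14, |z| > 2 → outlier.
Every other value lies within [110.37, 683.93].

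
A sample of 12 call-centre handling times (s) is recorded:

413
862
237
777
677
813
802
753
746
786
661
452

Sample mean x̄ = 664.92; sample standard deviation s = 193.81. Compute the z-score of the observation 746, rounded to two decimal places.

0.42

z = (746 − 664.92) / 193.81 = 0.42.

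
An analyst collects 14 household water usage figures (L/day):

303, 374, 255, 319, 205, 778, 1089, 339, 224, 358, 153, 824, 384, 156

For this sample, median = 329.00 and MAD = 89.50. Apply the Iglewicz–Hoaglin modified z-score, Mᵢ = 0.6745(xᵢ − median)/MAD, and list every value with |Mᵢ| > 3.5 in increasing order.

|Mᵢ| > 3.5 ⇔ |xᵢ − 329.00| > 3.5·89.50/0.6745 = 464.42.
So outliers lie outside [-135.42, 793.42].
824: M = 3.73 → outlier.
1089: M = 5.73 → outlier.

824, 1089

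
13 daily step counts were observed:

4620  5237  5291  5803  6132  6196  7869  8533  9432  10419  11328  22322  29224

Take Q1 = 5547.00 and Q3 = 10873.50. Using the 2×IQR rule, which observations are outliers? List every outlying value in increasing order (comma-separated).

IQR = Q3 − Q1 = 10873.50 − 5547.00 = 5326.50.
Lower fence = Q1 − 2·IQR = 5547.00 − 10653.00 = -5106.00.
Upper fence = Q3 + 2·IQR = 10873.50 + 10653.00 = 21526.50.
22322 > 21526.50 → outlier.
29224 > 21526.50 → outlier.
All remaining values lie within [-5106.00, 21526.50].

22322, 29224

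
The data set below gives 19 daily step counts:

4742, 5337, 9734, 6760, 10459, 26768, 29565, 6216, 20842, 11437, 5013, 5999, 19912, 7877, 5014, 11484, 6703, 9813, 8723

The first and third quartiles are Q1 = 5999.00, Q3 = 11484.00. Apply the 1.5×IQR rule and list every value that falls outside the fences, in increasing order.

19912, 20842, 26768, 29565

IQR = Q3 − Q1 = 11484.00 − 5999.00 = 5485.00.
Lower fence = Q1 − 1.5·IQR = 5999.00 − 8227.50 = -2228.50.
Upper fence = Q3 + 1.5·IQR = 11484.00 + 8227.50 = 19711.50.
19912 > 19711.50 → outlier.
20842 > 19711.50 → outlier.
26768 > 19711.50 → outlier.
29565 > 19711.50 → outlier.
All remaining values lie within [-2228.50, 19711.50].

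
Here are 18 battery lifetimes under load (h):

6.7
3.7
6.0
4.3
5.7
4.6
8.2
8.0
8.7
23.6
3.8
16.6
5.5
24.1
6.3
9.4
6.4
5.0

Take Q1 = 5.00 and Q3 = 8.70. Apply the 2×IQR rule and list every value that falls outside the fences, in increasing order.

IQR = Q3 − Q1 = 8.70 − 5.00 = 3.70.
Lower fence = Q1 − 2·IQR = 5.00 − 7.40 = -2.40.
Upper fence = Q3 + 2·IQR = 8.70 + 7.40 = 16.10.
16.6 > 16.10 → outlier.
23.6 > 16.10 → outlier.
24.1 > 16.10 → outlier.
All remaining values lie within [-2.40, 16.10].

16.6, 23.6, 24.1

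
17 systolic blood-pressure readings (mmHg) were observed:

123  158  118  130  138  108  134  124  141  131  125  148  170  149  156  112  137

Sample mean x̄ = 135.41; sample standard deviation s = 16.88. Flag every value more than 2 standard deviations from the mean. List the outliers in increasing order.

170

Cutoffs at x̄ ± 2s: 135.41 ± 2·16.88 = [101.65, 169.17].
170: z = 2.05, |z| > 2 → outlier.
Every other value lies within [101.65, 169.17].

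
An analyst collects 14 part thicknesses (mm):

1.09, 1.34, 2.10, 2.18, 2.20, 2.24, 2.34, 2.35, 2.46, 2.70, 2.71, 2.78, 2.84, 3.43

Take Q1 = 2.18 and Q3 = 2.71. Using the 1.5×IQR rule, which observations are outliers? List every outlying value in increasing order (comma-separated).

1.09, 1.34

IQR = Q3 − Q1 = 2.71 − 2.18 = 0.53.
Lower fence = Q1 − 1.5·IQR = 2.18 − 0.795 = 1.385.
Upper fence = Q3 + 1.5·IQR = 2.71 + 0.795 = 3.505.
1.09 < 1.385 → outlier.
1.34 < 1.385 → outlier.
All remaining values lie within [1.385, 3.505].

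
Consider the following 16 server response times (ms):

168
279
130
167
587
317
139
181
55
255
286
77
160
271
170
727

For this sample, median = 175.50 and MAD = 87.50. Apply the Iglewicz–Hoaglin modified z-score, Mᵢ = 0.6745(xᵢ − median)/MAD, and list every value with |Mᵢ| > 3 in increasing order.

|Mᵢ| > 3 ⇔ |xᵢ − 175.50| > 3·87.50/0.6745 = 389.18.
So outliers lie outside [-213.68, 564.68].
587: M = 3.17 → outlier.
727: M = 4.25 → outlier.

587, 727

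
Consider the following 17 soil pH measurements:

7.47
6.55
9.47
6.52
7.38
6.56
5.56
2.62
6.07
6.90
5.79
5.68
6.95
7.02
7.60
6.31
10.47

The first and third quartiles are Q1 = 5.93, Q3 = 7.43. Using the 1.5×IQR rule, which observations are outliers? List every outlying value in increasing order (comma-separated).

IQR = Q3 − Q1 = 7.43 − 5.93 = 1.50.
Lower fence = Q1 − 1.5·IQR = 5.93 − 2.25 = 3.68.
Upper fence = Q3 + 1.5·IQR = 7.43 + 2.25 = 9.68.
2.62 < 3.68 → outlier.
10.47 > 9.68 → outlier.
All remaining values lie within [3.68, 9.68].

2.62, 10.47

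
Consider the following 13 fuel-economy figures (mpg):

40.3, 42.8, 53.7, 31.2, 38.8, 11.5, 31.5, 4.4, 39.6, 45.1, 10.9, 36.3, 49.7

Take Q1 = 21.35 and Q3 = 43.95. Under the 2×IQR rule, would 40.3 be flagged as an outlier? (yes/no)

no

IQR = Q3 − Q1 = 43.95 − 21.35 = 22.60.
Lower fence = Q1 − 2·IQR = 21.35 − 45.20 = -23.85.
Upper fence = Q3 + 2·IQR = 43.95 + 45.20 = 89.15.
40.3 lies within [-23.85, 89.15].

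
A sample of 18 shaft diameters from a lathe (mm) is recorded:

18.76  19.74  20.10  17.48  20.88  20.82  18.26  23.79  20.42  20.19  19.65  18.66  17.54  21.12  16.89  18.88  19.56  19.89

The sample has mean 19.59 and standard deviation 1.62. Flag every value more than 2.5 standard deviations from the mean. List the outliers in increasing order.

Cutoffs at x̄ ± 2.5s: 19.59 ± 2.5·1.62 = [15.54, 23.64].
23.79: z = 2.59, |z| > 2.5 → outlier.
Every other value lies within [15.54, 23.64].

23.79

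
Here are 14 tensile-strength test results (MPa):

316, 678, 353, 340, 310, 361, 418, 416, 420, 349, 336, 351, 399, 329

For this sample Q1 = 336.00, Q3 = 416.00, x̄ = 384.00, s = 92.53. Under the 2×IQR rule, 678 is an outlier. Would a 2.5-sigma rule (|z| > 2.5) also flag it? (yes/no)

z = (678 − 384.00) / 92.53 = 3.18.
|z| = 3.18 > 2.5.

yes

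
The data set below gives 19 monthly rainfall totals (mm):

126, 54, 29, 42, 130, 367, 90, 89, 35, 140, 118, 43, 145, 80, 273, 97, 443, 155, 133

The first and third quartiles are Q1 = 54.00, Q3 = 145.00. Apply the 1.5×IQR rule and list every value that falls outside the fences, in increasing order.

IQR = Q3 − Q1 = 145.00 − 54.00 = 91.00.
Lower fence = Q1 − 1.5·IQR = 54.00 − 136.50 = -82.50.
Upper fence = Q3 + 1.5·IQR = 145.00 + 136.50 = 281.50.
367 > 281.50 → outlier.
443 > 281.50 → outlier.
All remaining values lie within [-82.50, 281.50].

367, 443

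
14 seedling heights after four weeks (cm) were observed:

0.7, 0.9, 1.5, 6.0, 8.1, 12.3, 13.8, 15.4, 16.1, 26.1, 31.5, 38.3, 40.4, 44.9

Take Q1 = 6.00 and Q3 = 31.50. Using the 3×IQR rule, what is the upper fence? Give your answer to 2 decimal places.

108.00

IQR = Q3 − Q1 = 31.50 − 6.00 = 25.50.
Lower fence = Q1 − 3·IQR = 6.00 − 76.50 = -70.50.
Upper fence = Q3 + 3·IQR = 31.50 + 76.50 = 108.00.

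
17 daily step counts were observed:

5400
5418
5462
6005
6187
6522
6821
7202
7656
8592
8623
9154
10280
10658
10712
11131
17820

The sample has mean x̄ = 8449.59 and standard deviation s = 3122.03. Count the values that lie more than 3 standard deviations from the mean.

1

Cutoffs: x̄ ± 3s = [-916.50, 17815.68].
Outside the cutoffs: 17820.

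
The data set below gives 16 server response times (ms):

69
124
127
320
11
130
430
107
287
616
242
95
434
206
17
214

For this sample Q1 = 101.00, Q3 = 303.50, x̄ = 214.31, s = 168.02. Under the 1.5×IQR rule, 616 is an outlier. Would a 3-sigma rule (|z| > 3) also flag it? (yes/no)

z = (616 − 214.31) / 168.02 = 2.39.
|z| = 2.39 ≤ 3.

no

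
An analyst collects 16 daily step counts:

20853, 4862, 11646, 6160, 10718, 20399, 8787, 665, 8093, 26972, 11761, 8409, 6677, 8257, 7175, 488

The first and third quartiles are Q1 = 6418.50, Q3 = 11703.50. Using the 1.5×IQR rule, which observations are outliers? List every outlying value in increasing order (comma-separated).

20399, 20853, 26972

IQR = Q3 − Q1 = 11703.50 − 6418.50 = 5285.00.
Lower fence = Q1 − 1.5·IQR = 6418.50 − 7927.50 = -1509.00.
Upper fence = Q3 + 1.5·IQR = 11703.50 + 7927.50 = 19631.00.
20399 > 19631.00 → outlier.
20853 > 19631.00 → outlier.
26972 > 19631.00 → outlier.
All remaining values lie within [-1509.00, 19631.00].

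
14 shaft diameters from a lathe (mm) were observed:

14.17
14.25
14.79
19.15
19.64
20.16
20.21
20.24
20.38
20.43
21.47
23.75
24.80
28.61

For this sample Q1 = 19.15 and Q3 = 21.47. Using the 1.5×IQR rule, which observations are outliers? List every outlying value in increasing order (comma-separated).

IQR = Q3 − Q1 = 21.47 − 19.15 = 2.32.
Lower fence = Q1 − 1.5·IQR = 19.15 − 3.48 = 15.67.
Upper fence = Q3 + 1.5·IQR = 21.47 + 3.48 = 24.95.
14.17 < 15.67 → outlier.
14.25 < 15.67 → outlier.
14.79 < 15.67 → outlier.
28.61 > 24.95 → outlier.
All remaining values lie within [15.67, 24.95].

14.17, 14.25, 14.79, 28.61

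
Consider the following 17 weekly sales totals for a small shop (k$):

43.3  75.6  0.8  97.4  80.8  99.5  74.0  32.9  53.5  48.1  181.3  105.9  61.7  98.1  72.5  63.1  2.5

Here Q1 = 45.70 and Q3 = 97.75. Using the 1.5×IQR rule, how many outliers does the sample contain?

IQR = 52.05; fences at 45.70 − 78.075 = -32.375 and 97.75 + 78.075 = 175.825.
Outside the cutoffs: 181.3.

1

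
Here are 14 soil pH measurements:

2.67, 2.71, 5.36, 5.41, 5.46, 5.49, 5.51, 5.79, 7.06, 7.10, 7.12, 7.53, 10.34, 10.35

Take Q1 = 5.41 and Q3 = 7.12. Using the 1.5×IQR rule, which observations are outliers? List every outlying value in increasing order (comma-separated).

2.67, 2.71, 10.34, 10.35

IQR = Q3 − Q1 = 7.12 − 5.41 = 1.71.
Lower fence = Q1 − 1.5·IQR = 5.41 − 2.565 = 2.845.
Upper fence = Q3 + 1.5·IQR = 7.12 + 2.565 = 9.685.
2.67 < 2.845 → outlier.
2.71 < 2.845 → outlier.
10.34 > 9.685 → outlier.
10.35 > 9.685 → outlier.
All remaining values lie within [2.845, 9.685].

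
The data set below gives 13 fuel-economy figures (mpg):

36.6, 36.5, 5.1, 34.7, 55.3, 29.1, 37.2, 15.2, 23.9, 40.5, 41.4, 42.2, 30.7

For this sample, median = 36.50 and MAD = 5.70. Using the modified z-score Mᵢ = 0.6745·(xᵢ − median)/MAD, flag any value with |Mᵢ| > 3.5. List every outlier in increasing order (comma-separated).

|Mᵢ| > 3.5 ⇔ |xᵢ − 36.50| > 3.5·5.70/0.6745 = 29.58.
So outliers lie outside [6.92, 66.08].
5.1: M = -3.72 → outlier.

5.1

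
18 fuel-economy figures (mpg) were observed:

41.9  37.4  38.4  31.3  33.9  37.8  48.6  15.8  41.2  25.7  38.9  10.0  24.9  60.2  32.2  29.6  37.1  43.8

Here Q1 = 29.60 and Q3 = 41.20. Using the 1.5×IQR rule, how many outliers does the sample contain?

2

IQR = 11.60; fences at 29.60 − 17.40 = 12.20 and 41.20 + 17.40 = 58.60.
Outside the cutoffs: 10.0, 60.2.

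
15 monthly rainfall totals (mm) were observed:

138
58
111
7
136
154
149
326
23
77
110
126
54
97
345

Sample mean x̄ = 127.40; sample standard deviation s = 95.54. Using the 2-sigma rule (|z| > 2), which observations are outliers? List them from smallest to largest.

326, 345

Cutoffs at x̄ ± 2s: 127.40 ± 2·95.54 = [-63.68, 318.48].
326: z = 2.08, |z| > 2 → outlier.
345: z = 2.28, |z| > 2 → outlier.
Every other value lies within [-63.68, 318.48].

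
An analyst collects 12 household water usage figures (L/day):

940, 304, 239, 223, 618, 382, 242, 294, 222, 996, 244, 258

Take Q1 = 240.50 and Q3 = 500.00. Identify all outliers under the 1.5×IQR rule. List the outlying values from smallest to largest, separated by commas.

940, 996

IQR = Q3 − Q1 = 500.00 − 240.50 = 259.50.
Lower fence = Q1 − 1.5·IQR = 240.50 − 389.25 = -148.75.
Upper fence = Q3 + 1.5·IQR = 500.00 + 389.25 = 889.25.
940 > 889.25 → outlier.
996 > 889.25 → outlier.
All remaining values lie within [-148.75, 889.25].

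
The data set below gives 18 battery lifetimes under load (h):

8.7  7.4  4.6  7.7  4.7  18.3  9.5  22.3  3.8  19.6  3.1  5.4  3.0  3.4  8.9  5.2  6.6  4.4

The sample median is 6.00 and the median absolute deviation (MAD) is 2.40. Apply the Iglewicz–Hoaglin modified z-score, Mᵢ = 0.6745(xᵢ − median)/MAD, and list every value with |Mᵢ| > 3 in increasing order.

18.3, 19.6, 22.3

|Mᵢ| > 3 ⇔ |xᵢ − 6.00| > 3·2.40/0.6745 = 10.67.
So outliers lie outside [-4.67, 16.67].
18.3: M = 3.46 → outlier.
19.6: M = 3.82 → outlier.
22.3: M = 4.58 → outlier.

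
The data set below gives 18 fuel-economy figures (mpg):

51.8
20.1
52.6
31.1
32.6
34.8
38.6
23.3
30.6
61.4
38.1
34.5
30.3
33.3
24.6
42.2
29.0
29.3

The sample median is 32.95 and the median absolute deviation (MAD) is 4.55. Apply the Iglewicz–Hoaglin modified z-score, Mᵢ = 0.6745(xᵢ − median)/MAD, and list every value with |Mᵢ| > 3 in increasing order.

|Mᵢ| > 3 ⇔ |xᵢ − 32.95| > 3·4.55/0.6745 = 20.24.
So outliers lie outside [12.71, 53.19].
61.4: M = 4.22 → outlier.

61.4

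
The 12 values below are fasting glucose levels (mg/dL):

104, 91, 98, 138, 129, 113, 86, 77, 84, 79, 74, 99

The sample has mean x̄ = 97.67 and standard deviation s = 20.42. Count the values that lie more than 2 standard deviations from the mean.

Cutoffs: x̄ ± 2s = [56.83, 138.51].
Every value lies within the cutoffs.

0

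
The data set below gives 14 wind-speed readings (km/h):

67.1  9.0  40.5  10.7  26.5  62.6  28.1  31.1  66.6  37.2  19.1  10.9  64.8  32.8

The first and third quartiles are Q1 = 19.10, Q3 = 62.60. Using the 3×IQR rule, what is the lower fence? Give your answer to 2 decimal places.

-111.40

IQR = Q3 − Q1 = 62.60 − 19.10 = 43.50.
Lower fence = Q1 − 3·IQR = 19.10 − 130.50 = -111.40.
Upper fence = Q3 + 3·IQR = 62.60 + 130.50 = 193.10.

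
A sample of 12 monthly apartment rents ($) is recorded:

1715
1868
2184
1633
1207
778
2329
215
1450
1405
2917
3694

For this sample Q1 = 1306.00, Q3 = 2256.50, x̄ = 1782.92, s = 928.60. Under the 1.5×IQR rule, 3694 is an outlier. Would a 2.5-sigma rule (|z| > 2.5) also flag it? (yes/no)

z = (3694 − 1782.92) / 928.60 = 2.06.
|z| = 2.06 ≤ 2.5.

no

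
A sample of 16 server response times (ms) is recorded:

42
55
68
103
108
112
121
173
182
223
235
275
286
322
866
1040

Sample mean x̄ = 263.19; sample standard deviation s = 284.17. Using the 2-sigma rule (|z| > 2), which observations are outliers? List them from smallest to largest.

866, 1040

Cutoffs at x̄ ± 2s: 263.19 ± 2·284.17 = [-305.15, 831.53].
866: z = 2.12, |z| > 2 → outlier.
1040: z = 2.73, |z| > 2 → outlier.
Every other value lies within [-305.15, 831.53].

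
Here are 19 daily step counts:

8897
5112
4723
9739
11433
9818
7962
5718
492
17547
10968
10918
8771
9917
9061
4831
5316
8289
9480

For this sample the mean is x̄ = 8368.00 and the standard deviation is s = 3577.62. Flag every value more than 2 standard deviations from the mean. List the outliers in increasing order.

492, 17547

Cutoffs at x̄ ± 2s: 8368.00 ± 2·3577.62 = [1212.76, 15523.24].
492: z = -2.20, |z| > 2 → outlier.
17547: z = 2.57, |z| > 2 → outlier.
Every other value lies within [1212.76, 15523.24].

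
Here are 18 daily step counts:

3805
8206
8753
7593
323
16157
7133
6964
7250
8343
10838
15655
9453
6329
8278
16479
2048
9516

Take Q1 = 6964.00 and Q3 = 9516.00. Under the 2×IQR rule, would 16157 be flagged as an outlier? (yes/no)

IQR = Q3 − Q1 = 9516.00 − 6964.00 = 2552.00.
Lower fence = Q1 − 2·IQR = 6964.00 − 5104.00 = 1860.00.
Upper fence = Q3 + 2·IQR = 9516.00 + 5104.00 = 14620.00.
16157 lies above the upper fence.

yes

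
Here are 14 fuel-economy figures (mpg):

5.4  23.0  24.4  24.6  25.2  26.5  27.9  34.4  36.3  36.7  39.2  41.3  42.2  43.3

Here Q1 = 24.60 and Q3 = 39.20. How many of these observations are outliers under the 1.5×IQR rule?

IQR = 14.60; fences at 24.60 − 21.90 = 2.70 and 39.20 + 21.90 = 61.10.
Every value lies within the cutoffs.

0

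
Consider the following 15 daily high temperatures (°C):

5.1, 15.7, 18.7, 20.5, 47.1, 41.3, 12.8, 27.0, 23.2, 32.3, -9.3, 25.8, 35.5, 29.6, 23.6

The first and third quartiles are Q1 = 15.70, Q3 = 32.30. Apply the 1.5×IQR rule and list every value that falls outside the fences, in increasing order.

-9.3

IQR = Q3 − Q1 = 32.30 − 15.70 = 16.60.
Lower fence = Q1 − 1.5·IQR = 15.70 − 24.90 = -9.20.
Upper fence = Q3 + 1.5·IQR = 32.30 + 24.90 = 57.20.
-9.3 < -9.20 → outlier.
All remaining values lie within [-9.20, 57.20].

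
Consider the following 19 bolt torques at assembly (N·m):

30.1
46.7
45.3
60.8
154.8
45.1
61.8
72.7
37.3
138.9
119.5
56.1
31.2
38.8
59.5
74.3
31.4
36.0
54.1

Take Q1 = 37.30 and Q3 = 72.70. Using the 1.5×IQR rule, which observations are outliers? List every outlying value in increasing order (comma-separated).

138.9, 154.8

IQR = Q3 − Q1 = 72.70 − 37.30 = 35.40.
Lower fence = Q1 − 1.5·IQR = 37.30 − 53.10 = -15.80.
Upper fence = Q3 + 1.5·IQR = 72.70 + 53.10 = 125.80.
138.9 > 125.80 → outlier.
154.8 > 125.80 → outlier.
All remaining values lie within [-15.80, 125.80].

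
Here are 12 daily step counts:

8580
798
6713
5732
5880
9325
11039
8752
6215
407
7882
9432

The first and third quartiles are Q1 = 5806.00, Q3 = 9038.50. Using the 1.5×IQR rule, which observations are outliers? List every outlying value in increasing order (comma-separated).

IQR = Q3 − Q1 = 9038.50 − 5806.00 = 3232.50.
Lower fence = Q1 − 1.5·IQR = 5806.00 − 4848.75 = 957.25.
Upper fence = Q3 + 1.5·IQR = 9038.50 + 4848.75 = 13887.25.
407 < 957.25 → outlier.
798 < 957.25 → outlier.
All remaining values lie within [957.25, 13887.25].

407, 798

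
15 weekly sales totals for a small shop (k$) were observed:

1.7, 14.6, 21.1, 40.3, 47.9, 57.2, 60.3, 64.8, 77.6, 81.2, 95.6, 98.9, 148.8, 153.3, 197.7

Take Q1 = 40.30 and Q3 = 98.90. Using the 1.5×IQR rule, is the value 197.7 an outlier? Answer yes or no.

yes

IQR = Q3 − Q1 = 98.90 − 40.30 = 58.60.
Lower fence = Q1 − 1.5·IQR = 40.30 − 87.90 = -47.60.
Upper fence = Q3 + 1.5·IQR = 98.90 + 87.90 = 186.80.
197.7 lies above the upper fence.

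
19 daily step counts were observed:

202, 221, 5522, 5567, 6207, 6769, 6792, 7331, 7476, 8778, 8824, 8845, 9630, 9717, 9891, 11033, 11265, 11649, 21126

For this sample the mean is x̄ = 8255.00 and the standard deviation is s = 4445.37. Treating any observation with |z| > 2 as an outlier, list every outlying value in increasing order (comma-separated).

Cutoffs at x̄ ± 2s: 8255.00 ± 2·4445.37 = [-635.74, 17145.74].
21126: z = 2.90, |z| > 2 → outlier.
Every other value lies within [-635.74, 17145.74].

21126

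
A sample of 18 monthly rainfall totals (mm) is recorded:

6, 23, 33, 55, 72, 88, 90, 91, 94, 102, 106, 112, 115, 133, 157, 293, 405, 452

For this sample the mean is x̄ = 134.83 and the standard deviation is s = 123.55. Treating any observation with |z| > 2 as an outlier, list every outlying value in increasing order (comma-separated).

405, 452

Cutoffs at x̄ ± 2s: 134.83 ± 2·123.55 = [-112.27, 381.93].
405: z = 2.19, |z| > 2 → outlier.
452: z = 2.57, |z| > 2 → outlier.
Every other value lies within [-112.27, 381.93].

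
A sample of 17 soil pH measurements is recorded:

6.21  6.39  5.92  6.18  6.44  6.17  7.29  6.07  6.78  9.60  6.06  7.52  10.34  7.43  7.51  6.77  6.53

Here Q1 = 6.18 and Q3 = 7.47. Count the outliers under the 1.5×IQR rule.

2

IQR = 1.29; fences at 6.18 − 1.935 = 4.245 and 7.47 + 1.935 = 9.405.
Outside the cutoffs: 9.60, 10.34.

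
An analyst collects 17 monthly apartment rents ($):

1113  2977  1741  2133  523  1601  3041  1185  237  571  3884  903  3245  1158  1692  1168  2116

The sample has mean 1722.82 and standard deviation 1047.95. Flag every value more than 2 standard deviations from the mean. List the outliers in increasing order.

3884

Cutoffs at x̄ ± 2s: 1722.82 ± 2·1047.95 = [-373.08, 3818.72].
3884: z = 2.06, |z| > 2 → outlier.
Every other value lies within [-373.08, 3818.72].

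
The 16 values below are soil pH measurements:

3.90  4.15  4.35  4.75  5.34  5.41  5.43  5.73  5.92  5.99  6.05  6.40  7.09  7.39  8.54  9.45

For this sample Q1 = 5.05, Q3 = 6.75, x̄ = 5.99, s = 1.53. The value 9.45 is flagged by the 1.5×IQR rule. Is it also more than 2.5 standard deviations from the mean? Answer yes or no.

no

z = (9.45 − 5.99) / 1.53 = 2.26.
|z| = 2.26 ≤ 2.5.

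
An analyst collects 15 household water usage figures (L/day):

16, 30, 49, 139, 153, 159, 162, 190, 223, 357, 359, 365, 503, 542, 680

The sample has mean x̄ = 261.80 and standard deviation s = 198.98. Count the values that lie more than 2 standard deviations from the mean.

1

Cutoffs: x̄ ± 2s = [-136.16, 659.76].
Outside the cutoffs: 680.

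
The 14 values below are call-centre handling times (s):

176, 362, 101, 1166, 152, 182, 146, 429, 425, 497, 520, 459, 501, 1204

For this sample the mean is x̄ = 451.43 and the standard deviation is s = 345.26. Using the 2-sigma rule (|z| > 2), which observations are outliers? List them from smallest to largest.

Cutoffs at x̄ ± 2s: 451.43 ± 2·345.26 = [-239.09, 1141.95].
1166: z = 2.07, |z| > 2 → outlier.
1204: z = 2.18, |z| > 2 → outlier.
Every other value lies within [-239.09, 1141.95].

1166, 1204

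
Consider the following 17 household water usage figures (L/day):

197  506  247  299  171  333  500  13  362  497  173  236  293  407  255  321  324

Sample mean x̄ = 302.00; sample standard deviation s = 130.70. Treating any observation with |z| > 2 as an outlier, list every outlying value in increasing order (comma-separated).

13

Cutoffs at x̄ ± 2s: 302.00 ± 2·130.70 = [40.60, 563.40].
13: z = -2.21, |z| > 2 → outlier.
Every other value lies within [40.60, 563.40].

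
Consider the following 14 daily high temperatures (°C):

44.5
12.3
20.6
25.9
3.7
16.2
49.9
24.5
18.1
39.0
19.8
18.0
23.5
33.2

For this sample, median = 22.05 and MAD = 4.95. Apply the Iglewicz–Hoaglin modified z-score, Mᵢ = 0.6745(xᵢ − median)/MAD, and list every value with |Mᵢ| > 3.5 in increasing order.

49.9

|Mᵢ| > 3.5 ⇔ |xᵢ − 22.05| > 3.5·4.95/0.6745 = 25.69.
So outliers lie outside [-3.64, 47.74].
49.9: M = 3.79 → outlier.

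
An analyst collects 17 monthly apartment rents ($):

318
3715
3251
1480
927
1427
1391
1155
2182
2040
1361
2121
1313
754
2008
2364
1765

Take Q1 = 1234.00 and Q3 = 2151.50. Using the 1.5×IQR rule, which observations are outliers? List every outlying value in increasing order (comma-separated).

IQR = Q3 − Q1 = 2151.50 − 1234.00 = 917.50.
Lower fence = Q1 − 1.5·IQR = 1234.00 − 1376.25 = -142.25.
Upper fence = Q3 + 1.5·IQR = 2151.50 + 1376.25 = 3527.75.
3715 > 3527.75 → outlier.
All remaining values lie within [-142.25, 3527.75].

3715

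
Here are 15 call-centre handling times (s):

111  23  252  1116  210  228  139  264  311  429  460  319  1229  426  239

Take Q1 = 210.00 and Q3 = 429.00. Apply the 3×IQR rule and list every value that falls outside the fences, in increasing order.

IQR = Q3 − Q1 = 429.00 − 210.00 = 219.00.
Lower fence = Q1 − 3·IQR = 210.00 − 657.00 = -447.00.
Upper fence = Q3 + 3·IQR = 429.00 + 657.00 = 1086.00.
1116 > 1086.00 → outlier.
1229 > 1086.00 → outlier.
All remaining values lie within [-447.00, 1086.00].

1116, 1229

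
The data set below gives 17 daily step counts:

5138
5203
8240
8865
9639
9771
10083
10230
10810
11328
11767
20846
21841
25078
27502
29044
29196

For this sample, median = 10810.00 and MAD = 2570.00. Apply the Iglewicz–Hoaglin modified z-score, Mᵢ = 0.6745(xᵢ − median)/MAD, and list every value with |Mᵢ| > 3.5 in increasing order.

25078, 27502, 29044, 29196

|Mᵢ| > 3.5 ⇔ |xᵢ − 10810.00| > 3.5·2570.00/0.6745 = 13335.80.
So outliers lie outside [-2525.80, 24145.80].
25078: M = 3.74 → outlier.
27502: M = 4.38 → outlier.
29044: M = 4.79 → outlier.
29196: M = 4.83 → outlier.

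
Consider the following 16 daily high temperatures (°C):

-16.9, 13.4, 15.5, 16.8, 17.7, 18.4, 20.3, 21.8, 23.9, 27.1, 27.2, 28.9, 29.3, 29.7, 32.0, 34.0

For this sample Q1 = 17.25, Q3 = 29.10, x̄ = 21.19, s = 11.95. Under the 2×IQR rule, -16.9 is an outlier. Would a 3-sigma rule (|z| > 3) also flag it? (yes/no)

yes

z = (-16.9 − 21.19) / 11.95 = -3.19.
|z| = 3.19 > 3.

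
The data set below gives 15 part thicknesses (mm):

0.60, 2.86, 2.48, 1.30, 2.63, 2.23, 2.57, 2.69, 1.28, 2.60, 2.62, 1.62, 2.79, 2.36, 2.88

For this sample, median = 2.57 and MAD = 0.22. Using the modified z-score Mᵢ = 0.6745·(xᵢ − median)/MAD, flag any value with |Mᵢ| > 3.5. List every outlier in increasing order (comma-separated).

0.60, 1.28, 1.30

|Mᵢ| > 3.5 ⇔ |xᵢ − 2.57| > 3.5·0.22/0.6745 = 1.14.
So outliers lie outside [1.43, 3.71].
0.60: M = -6.04 → outlier.
1.28: M = -3.96 → outlier.
1.30: M = -3.89 → outlier.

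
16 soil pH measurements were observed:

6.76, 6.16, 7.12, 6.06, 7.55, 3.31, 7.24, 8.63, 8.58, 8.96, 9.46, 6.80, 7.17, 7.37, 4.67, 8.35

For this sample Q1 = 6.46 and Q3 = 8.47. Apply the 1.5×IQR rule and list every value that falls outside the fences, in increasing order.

3.31

IQR = Q3 − Q1 = 8.47 − 6.46 = 2.01.
Lower fence = Q1 − 1.5·IQR = 6.46 − 3.015 = 3.445.
Upper fence = Q3 + 1.5·IQR = 8.47 + 3.015 = 11.485.
3.31 < 3.445 → outlier.
All remaining values lie within [3.445, 11.485].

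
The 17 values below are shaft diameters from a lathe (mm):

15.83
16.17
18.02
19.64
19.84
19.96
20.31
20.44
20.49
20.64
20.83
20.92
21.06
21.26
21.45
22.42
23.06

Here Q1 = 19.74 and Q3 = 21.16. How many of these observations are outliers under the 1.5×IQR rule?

IQR = 1.42; fences at 19.74 − 2.13 = 17.61 and 21.16 + 2.13 = 23.29.
Outside the cutoffs: 15.83, 16.17.

2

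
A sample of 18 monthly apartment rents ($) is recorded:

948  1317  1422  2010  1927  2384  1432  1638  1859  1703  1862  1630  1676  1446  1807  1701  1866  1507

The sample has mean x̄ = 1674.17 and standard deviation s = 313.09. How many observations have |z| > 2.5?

Cutoffs: x̄ ± 2.5s = [891.445, 2456.895].
Every value lies within the cutoffs.

0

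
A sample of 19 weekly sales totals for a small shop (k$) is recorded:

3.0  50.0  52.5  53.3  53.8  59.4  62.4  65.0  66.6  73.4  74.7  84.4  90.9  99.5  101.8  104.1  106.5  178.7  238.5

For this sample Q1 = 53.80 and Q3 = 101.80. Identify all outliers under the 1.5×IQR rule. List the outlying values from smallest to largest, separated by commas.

178.7, 238.5

IQR = Q3 − Q1 = 101.80 − 53.80 = 48.00.
Lower fence = Q1 − 1.5·IQR = 53.80 − 72.00 = -18.20.
Upper fence = Q3 + 1.5·IQR = 101.80 + 72.00 = 173.80.
178.7 > 173.80 → outlier.
238.5 > 173.80 → outlier.
All remaining values lie within [-18.20, 173.80].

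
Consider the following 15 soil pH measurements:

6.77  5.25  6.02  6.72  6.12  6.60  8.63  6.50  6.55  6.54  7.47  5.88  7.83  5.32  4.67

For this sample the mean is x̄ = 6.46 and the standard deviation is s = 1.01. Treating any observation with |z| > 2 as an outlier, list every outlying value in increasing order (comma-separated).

Cutoffs at x̄ ± 2s: 6.46 ± 2·1.01 = [4.44, 8.48].
8.63: z = 2.15, |z| > 2 → outlier.
Every other value lies within [4.44, 8.48].

8.63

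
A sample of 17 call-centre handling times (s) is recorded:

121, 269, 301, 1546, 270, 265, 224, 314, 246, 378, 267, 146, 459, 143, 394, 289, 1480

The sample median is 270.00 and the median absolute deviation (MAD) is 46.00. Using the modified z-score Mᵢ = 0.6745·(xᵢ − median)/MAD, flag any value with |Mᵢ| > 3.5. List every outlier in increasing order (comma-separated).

1480, 1546

|Mᵢ| > 3.5 ⇔ |xᵢ − 270.00| > 3.5·46.00/0.6745 = 238.70.
So outliers lie outside [31.30, 508.70].
1480: M = 17.74 → outlier.
1546: M = 18.71 → outlier.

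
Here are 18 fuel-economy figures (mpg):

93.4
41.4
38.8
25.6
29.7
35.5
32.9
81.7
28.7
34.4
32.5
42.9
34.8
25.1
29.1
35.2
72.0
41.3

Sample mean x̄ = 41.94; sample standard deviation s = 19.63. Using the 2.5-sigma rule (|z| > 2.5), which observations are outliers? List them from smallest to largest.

Cutoffs at x̄ ± 2.5s: 41.94 ± 2.5·19.63 = [-7.135, 91.015].
93.4: z = 2.62, |z| > 2.5 → outlier.
Every other value lies within [-7.135, 91.015].

93.4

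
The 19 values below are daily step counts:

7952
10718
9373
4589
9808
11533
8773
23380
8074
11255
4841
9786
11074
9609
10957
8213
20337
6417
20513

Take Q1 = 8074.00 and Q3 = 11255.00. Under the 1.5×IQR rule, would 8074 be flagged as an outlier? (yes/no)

no

IQR = Q3 − Q1 = 11255.00 − 8074.00 = 3181.00.
Lower fence = Q1 − 1.5·IQR = 8074.00 − 4771.50 = 3302.50.
Upper fence = Q3 + 1.5·IQR = 11255.00 + 4771.50 = 16026.50.
8074 lies within [3302.50, 16026.50].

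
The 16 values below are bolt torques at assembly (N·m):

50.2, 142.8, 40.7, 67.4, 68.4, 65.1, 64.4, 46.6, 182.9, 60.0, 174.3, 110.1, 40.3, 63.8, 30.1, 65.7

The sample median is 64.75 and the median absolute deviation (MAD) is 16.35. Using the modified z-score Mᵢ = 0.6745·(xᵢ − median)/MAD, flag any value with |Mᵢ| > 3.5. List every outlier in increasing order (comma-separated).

|Mᵢ| > 3.5 ⇔ |xᵢ − 64.75| > 3.5·16.35/0.6745 = 84.84.
So outliers lie outside [-20.09, 149.59].
174.3: M = 4.52 → outlier.
182.9: M = 4.87 → outlier.

174.3, 182.9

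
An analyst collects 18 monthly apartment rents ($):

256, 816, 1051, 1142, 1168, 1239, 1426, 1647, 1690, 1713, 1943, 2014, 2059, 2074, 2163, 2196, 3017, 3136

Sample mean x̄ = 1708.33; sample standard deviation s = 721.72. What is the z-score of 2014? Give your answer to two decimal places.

z = (2014 − 1708.33) / 721.72 = 0.42.

0.42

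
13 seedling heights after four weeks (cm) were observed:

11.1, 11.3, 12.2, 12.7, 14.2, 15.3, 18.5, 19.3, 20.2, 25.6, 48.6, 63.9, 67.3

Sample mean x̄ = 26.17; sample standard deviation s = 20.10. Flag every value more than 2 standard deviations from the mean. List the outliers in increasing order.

67.3

Cutoffs at x̄ ± 2s: 26.17 ± 2·20.10 = [-14.03, 66.37].
67.3: z = 2.05, |z| > 2 → outlier.
Every other value lies within [-14.03, 66.37].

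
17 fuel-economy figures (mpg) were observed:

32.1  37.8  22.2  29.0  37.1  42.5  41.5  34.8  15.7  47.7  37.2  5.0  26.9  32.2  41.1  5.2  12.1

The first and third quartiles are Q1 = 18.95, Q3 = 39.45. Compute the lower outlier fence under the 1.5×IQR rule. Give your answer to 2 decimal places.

IQR = Q3 − Q1 = 39.45 − 18.95 = 20.50.
Lower fence = Q1 − 1.5·IQR = 18.95 − 30.75 = -11.80.
Upper fence = Q3 + 1.5·IQR = 39.45 + 30.75 = 70.20.

-11.80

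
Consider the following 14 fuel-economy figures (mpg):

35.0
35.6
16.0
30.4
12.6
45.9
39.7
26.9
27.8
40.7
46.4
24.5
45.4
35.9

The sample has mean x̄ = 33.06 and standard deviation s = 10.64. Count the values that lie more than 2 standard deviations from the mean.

Cutoffs: x̄ ± 2s = [11.78, 54.34].
Every value lies within the cutoffs.

0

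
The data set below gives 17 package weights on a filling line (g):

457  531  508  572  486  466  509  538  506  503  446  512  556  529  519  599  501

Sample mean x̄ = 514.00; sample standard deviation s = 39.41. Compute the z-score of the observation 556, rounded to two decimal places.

1.07

z = (556 − 514.00) / 39.41 = 1.07.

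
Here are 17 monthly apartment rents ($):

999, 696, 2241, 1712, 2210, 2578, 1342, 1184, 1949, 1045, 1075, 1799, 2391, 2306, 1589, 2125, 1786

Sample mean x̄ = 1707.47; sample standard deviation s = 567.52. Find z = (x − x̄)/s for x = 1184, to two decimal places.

z = (1184 − 1707.47) / 567.52 = -0.92.

-0.92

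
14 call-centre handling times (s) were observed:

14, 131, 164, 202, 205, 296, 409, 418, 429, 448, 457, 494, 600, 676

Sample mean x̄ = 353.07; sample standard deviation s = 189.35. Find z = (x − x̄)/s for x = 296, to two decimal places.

-0.30

z = (296 − 353.07) / 189.35 = -0.30.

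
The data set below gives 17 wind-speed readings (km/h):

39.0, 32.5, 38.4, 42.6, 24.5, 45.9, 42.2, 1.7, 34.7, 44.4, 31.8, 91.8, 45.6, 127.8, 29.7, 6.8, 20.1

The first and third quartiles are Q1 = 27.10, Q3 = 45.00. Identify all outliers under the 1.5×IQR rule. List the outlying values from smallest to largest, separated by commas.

IQR = Q3 − Q1 = 45.00 − 27.10 = 17.90.
Lower fence = Q1 − 1.5·IQR = 27.10 − 26.85 = 0.25.
Upper fence = Q3 + 1.5·IQR = 45.00 + 26.85 = 71.85.
91.8 > 71.85 → outlier.
127.8 > 71.85 → outlier.
All remaining values lie within [0.25, 71.85].

91.8, 127.8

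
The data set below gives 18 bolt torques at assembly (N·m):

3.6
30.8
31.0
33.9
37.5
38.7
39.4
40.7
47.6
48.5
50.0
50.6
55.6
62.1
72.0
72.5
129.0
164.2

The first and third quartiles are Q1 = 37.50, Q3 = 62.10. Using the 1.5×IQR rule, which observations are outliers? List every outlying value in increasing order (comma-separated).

129.0, 164.2

IQR = Q3 − Q1 = 62.10 − 37.50 = 24.60.
Lower fence = Q1 − 1.5·IQR = 37.50 − 36.90 = 0.60.
Upper fence = Q3 + 1.5·IQR = 62.10 + 36.90 = 99.00.
129.0 > 99.00 → outlier.
164.2 > 99.00 → outlier.
All remaining values lie within [0.60, 99.00].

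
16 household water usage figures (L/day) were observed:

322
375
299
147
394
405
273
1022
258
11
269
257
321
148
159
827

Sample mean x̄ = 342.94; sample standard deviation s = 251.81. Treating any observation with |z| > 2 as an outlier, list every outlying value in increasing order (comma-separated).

Cutoffs at x̄ ± 2s: 342.94 ± 2·251.81 = [-160.68, 846.56].
1022: z = 2.70, |z| > 2 → outlier.
Every other value lies within [-160.68, 846.56].

1022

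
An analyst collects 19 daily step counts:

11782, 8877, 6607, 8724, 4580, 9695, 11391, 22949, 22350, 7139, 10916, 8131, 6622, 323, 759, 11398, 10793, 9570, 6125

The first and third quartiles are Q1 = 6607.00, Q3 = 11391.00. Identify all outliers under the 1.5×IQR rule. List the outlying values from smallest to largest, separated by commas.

22350, 22949

IQR = Q3 − Q1 = 11391.00 − 6607.00 = 4784.00.
Lower fence = Q1 − 1.5·IQR = 6607.00 − 7176.00 = -569.00.
Upper fence = Q3 + 1.5·IQR = 11391.00 + 7176.00 = 18567.00.
22350 > 18567.00 → outlier.
22949 > 18567.00 → outlier.
All remaining values lie within [-569.00, 18567.00].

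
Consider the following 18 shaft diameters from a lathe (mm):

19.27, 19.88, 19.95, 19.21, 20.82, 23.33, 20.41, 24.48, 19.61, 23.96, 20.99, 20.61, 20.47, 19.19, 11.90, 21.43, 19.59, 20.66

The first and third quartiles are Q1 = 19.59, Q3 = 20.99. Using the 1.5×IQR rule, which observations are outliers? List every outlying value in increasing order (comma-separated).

IQR = Q3 − Q1 = 20.99 − 19.59 = 1.40.
Lower fence = Q1 − 1.5·IQR = 19.59 − 2.10 = 17.49.
Upper fence = Q3 + 1.5·IQR = 20.99 + 2.10 = 23.09.
11.90 < 17.49 → outlier.
23.33 > 23.09 → outlier.
23.96 > 23.09 → outlier.
24.48 > 23.09 → outlier.
All remaining values lie within [17.49, 23.09].

11.90, 23.33, 23.96, 24.48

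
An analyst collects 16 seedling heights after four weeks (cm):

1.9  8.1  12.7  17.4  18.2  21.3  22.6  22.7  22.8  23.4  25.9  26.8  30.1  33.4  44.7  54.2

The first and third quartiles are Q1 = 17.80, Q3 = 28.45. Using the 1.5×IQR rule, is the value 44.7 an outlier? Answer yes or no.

yes

IQR = Q3 − Q1 = 28.45 − 17.80 = 10.65.
Lower fence = Q1 − 1.5·IQR = 17.80 − 15.975 = 1.825.
Upper fence = Q3 + 1.5·IQR = 28.45 + 15.975 = 44.425.
44.7 lies above the upper fence.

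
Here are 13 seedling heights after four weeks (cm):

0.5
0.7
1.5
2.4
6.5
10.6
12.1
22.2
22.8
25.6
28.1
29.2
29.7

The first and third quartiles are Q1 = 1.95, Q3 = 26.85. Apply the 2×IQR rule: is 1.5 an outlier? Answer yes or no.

no

IQR = Q3 − Q1 = 26.85 − 1.95 = 24.90.
Lower fence = Q1 − 2·IQR = 1.95 − 49.80 = -47.85.
Upper fence = Q3 + 2·IQR = 26.85 + 49.80 = 76.65.
1.5 lies within [-47.85, 76.65].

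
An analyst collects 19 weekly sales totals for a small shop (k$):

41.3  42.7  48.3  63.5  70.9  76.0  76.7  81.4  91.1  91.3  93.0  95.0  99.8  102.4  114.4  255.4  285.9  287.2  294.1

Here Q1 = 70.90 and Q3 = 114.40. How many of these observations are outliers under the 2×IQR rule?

4

IQR = 43.50; fences at 70.90 − 87.00 = -16.10 and 114.40 + 87.00 = 201.40.
Outside the cutoffs: 255.4, 285.9, 287.2, 294.1.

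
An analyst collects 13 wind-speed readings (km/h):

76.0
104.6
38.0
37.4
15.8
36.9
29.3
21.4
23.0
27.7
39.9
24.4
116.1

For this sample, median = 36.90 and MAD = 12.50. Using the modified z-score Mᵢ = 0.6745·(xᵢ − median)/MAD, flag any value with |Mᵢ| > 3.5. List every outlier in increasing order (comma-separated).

104.6, 116.1

|Mᵢ| > 3.5 ⇔ |xᵢ − 36.90| > 3.5·12.50/0.6745 = 64.86.
So outliers lie outside [-27.96, 101.76].
104.6: M = 3.65 → outlier.
116.1: M = 4.27 → outlier.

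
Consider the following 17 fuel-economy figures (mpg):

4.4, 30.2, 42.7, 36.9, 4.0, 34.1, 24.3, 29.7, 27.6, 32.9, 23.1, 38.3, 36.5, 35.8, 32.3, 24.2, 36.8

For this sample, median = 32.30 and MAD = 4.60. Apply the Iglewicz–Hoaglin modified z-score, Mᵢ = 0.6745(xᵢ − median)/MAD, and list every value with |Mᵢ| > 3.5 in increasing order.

4.0, 4.4

|Mᵢ| > 3.5 ⇔ |xᵢ − 32.30| > 3.5·4.60/0.6745 = 23.87.
So outliers lie outside [8.43, 56.17].
4.0: M = -4.15 → outlier.
4.4: M = -4.09 → outlier.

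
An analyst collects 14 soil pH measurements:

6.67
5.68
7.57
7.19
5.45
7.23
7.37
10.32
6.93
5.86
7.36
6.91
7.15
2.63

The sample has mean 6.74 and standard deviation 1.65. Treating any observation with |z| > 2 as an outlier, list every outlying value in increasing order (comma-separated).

Cutoffs at x̄ ± 2s: 6.74 ± 2·1.65 = [3.44, 10.04].
2.63: z = -2.49, |z| > 2 → outlier.
10.32: z = 2.17, |z| > 2 → outlier.
Every other value lies within [3.44, 10.04].

2.63, 10.32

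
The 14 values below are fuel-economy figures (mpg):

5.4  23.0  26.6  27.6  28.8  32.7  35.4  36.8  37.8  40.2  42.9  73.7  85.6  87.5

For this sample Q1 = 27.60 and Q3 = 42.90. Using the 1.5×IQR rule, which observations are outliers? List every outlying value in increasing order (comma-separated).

73.7, 85.6, 87.5

IQR = Q3 − Q1 = 42.90 − 27.60 = 15.30.
Lower fence = Q1 − 1.5·IQR = 27.60 − 22.95 = 4.65.
Upper fence = Q3 + 1.5·IQR = 42.90 + 22.95 = 65.85.
73.7 > 65.85 → outlier.
85.6 > 65.85 → outlier.
87.5 > 65.85 → outlier.
All remaining values lie within [4.65, 65.85].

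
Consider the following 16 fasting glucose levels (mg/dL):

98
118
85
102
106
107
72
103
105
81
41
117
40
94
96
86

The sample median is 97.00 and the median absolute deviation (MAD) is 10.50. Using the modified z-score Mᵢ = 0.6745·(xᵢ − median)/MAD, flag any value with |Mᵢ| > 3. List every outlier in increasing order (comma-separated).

40, 41

|Mᵢ| > 3 ⇔ |xᵢ − 97.00| > 3·10.50/0.6745 = 46.70.
So outliers lie outside [50.30, 143.70].
40: M = -3.66 → outlier.
41: M = -3.60 → outlier.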